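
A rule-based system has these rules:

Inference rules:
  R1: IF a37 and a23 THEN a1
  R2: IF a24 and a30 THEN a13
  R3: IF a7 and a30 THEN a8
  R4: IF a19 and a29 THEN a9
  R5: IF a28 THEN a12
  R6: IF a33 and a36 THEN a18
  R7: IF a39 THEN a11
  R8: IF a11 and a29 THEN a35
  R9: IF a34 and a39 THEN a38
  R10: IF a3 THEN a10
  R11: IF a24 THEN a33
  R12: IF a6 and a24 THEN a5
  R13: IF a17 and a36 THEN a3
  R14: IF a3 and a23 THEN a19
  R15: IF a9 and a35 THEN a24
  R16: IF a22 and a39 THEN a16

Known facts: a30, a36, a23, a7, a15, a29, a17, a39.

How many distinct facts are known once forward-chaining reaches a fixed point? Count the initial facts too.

Round 1 — R3, R7, R13, derive a8, a11, a3.
Round 2 — R8, R10, R14, derive a35, a10, a19.
Round 3 — R4, derive a9.
Round 4 — R15, derive a24.
Round 5 — R2, R11, derive a13, a33.
Round 6 — R6, derive a18.
Closure: {a10, a11, a13, a15, a17, a18, a19, a23, a24, a29, a3, a30, a33, a35, a36, a39, a7, a8, a9} — 19 facts.

19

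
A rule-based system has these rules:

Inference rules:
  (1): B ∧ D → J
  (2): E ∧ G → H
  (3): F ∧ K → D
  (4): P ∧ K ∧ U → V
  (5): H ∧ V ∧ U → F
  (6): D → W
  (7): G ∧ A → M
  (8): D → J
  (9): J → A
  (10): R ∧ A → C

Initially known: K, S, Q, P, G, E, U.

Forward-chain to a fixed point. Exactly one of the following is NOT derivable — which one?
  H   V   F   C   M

C

Round 1 fires (2), (4), giving H, V.
Round 2 fires (5), giving F.
Round 3 fires (3), giving D.
Round 4 fires (6), (8), giving W, J.
Round 5 fires (9), giving A.
Round 6 fires (7), giving M.
Derived: F (round 2), M (round 6), H (round 1), V (round 1). C never appears in any round.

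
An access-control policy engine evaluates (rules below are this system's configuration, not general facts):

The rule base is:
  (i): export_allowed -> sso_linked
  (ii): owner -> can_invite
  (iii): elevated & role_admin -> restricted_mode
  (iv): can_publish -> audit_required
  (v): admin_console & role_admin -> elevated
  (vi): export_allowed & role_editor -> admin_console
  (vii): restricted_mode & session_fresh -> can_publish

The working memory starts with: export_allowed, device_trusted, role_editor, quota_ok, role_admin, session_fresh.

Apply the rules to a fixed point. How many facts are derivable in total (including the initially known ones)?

12

Round 1 fires (i), (vi), giving sso_linked, admin_console.
Round 2 fires (v), giving elevated.
Round 3 fires (iii), giving restricted_mode.
Round 4 fires (vii), giving can_publish.
Round 5 fires (iv), giving audit_required.
Closure: {admin_console, audit_required, can_publish, device_trusted, elevated, export_allowed, quota_ok, restricted_mode, role_admin, role_editor, session_fresh, sso_linked} — 12 facts.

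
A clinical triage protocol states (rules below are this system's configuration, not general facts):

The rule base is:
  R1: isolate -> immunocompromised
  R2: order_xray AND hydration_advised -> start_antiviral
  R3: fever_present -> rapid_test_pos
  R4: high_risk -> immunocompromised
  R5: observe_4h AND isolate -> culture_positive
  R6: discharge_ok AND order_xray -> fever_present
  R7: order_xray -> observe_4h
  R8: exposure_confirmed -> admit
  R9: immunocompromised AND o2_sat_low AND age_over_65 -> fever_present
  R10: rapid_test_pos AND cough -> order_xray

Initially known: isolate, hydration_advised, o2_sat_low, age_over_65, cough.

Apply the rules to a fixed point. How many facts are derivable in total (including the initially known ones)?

12

Round 1 fires R1, giving immunocompromised.
Round 2 fires R9, giving fever_present.
Round 3 fires R3, giving rapid_test_pos.
Round 4 fires R10, giving order_xray.
Round 5 fires R2, R7, giving start_antiviral, observe_4h.
Round 6 fires R5, giving culture_positive.
Closure: {age_over_65, cough, culture_positive, fever_present, hydration_advised, immunocompromised, isolate, o2_sat_low, observe_4h, order_xray, rapid_test_pos, start_antiviral} — 12 facts.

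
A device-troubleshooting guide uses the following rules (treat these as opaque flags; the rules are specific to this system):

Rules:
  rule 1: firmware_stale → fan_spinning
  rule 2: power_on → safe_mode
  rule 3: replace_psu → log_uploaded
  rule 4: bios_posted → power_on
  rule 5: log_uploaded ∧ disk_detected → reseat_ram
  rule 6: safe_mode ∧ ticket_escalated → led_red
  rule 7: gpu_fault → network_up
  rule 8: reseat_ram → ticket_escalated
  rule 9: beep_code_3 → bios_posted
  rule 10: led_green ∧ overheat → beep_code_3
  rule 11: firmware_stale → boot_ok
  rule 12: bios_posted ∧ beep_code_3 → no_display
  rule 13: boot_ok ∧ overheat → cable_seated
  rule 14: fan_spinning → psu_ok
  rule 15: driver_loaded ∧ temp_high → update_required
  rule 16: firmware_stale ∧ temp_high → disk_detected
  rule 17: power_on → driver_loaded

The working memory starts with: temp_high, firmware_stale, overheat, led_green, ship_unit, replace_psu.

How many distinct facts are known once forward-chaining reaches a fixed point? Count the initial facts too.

Round 1 — rule 1, rule 3, rule 10, rule 11, rule 16, derive fan_spinning, log_uploaded, beep_code_3, boot_ok, disk_detected.
Round 2 — rule 5, rule 9, rule 13, rule 14, derive reseat_ram, bios_posted, cable_seated, psu_ok.
Round 3 — rule 4, rule 8, rule 12, derive power_on, ticket_escalated, no_display.
Round 4 — rule 2, rule 17, derive safe_mode, driver_loaded.
Round 5 — rule 6, rule 15, derive led_red, update_required.
Closure: {beep_code_3, bios_posted, boot_ok, cable_seated, disk_detected, driver_loaded, fan_spinning, firmware_stale, led_green, led_red, log_uploaded, no_display, overheat, power_on, psu_ok, replace_psu, reseat_ram, safe_mode, ship_unit, temp_high, ticket_escalated, update_required} — 22 facts.

22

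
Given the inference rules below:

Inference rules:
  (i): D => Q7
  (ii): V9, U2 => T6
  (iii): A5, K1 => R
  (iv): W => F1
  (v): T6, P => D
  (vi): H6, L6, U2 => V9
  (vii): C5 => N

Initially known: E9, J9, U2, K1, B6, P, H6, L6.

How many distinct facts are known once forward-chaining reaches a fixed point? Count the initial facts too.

Round 1 fires (vi), giving V9.
Round 2 fires (ii), giving T6.
Round 3 fires (v), giving D.
Round 4 fires (i), giving Q7.
Closure: {B6, D, E9, H6, J9, K1, L6, P, Q7, T6, U2, V9} — 12 facts.

12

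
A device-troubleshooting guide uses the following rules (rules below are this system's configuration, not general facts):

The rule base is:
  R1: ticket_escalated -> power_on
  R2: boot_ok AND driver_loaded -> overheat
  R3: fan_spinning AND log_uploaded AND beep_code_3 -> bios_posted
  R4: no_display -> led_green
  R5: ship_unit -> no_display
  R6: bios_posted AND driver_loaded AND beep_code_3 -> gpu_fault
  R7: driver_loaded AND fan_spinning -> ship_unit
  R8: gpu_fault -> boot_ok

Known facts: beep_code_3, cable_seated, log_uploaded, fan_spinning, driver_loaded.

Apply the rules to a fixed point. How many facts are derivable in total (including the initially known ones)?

Round 1: R3 [fan_spinning AND log_uploaded AND beep_code_3 -> bios_posted]; R7 [driver_loaded AND fan_spinning -> ship_unit]. New: bios_posted, ship_unit.
Round 2: R5 [ship_unit -> no_display]; R6 [bios_posted AND driver_loaded AND beep_code_3 -> gpu_fault]. New: no_display, gpu_fault.
Round 3: R4 [no_display -> led_green]; R8 [gpu_fault -> boot_ok]. New: led_green, boot_ok.
Round 4: R2 [boot_ok AND driver_loaded -> overheat]. New: overheat.
Closure: {beep_code_3, bios_posted, boot_ok, cable_seated, driver_loaded, fan_spinning, gpu_fault, led_green, log_uploaded, no_display, overheat, ship_unit} — 12 facts.

12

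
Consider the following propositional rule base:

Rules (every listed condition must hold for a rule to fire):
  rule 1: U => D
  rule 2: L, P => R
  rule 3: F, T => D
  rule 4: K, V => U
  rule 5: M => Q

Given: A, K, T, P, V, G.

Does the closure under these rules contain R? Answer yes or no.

Round 1 — rule 4, derive U.
Round 2 — rule 1, derive D.
Fixed point reached. R is concluded only by rule 2; rule 2 needs L (never derived).

no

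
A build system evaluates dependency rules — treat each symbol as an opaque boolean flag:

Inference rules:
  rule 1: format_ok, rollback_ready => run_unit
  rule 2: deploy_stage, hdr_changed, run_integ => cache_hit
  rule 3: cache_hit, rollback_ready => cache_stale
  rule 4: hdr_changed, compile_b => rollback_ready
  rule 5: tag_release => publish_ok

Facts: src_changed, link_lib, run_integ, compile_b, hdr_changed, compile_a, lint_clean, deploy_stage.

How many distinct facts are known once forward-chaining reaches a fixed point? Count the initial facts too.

Round 1: rule 2 [deploy_stage, hdr_changed, run_integ => cache_hit]; rule 4 [hdr_changed, compile_b => rollback_ready]. New: cache_hit, rollback_ready.
Round 2: rule 3 [cache_hit, rollback_ready => cache_stale]. New: cache_stale.
Closure: {cache_hit, cache_stale, compile_a, compile_b, deploy_stage, hdr_changed, link_lib, lint_clean, rollback_ready, run_integ, src_changed} — 11 facts.

11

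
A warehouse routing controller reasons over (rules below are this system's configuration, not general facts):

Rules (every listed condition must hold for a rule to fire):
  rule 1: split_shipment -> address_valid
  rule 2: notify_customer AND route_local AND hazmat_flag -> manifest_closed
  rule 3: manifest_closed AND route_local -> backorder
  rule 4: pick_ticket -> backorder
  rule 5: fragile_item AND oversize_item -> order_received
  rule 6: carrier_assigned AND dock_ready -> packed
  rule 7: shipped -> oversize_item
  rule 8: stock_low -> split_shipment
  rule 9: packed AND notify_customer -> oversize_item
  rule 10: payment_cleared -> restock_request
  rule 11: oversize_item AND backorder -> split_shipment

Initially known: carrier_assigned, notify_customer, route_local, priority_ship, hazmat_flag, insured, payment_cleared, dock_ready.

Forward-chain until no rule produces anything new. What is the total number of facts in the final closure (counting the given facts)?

Round 1: rule 2 [notify_customer AND route_local AND hazmat_flag -> manifest_closed]; rule 6 [carrier_assigned AND dock_ready -> packed]; rule 10 [payment_cleared -> restock_request]. Adds manifest_closed, packed, restock_request.
Round 2: rule 3 [manifest_closed AND route_local -> backorder]; rule 9 [packed AND notify_customer -> oversize_item]. Adds backorder, oversize_item.
Round 3: rule 11 [oversize_item AND backorder -> split_shipment]. Adds split_shipment.
Round 4: rule 1 [split_shipment -> address_valid]. Adds address_valid.
Closure: {address_valid, backorder, carrier_assigned, dock_ready, hazmat_flag, insured, manifest_closed, notify_customer, oversize_item, packed, payment_cleared, priority_ship, restock_request, route_local, split_shipment} — 15 facts.

15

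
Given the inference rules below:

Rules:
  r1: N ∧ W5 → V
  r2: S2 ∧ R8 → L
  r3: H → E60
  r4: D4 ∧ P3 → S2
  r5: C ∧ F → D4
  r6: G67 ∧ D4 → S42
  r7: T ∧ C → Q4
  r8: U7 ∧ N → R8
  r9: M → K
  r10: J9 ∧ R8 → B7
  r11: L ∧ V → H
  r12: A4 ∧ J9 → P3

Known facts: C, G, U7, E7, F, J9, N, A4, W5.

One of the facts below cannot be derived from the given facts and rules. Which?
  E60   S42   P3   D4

S42

Round 1: r1 [N ∧ W5 → V]; r5 [C ∧ F → D4]; r8 [U7 ∧ N → R8]; r12 [A4 ∧ J9 → P3]. New: V, D4, R8, P3.
Round 2: r4 [D4 ∧ P3 → S2]; r10 [J9 ∧ R8 → B7]. New: S2, B7.
Round 3: r2 [S2 ∧ R8 → L]. New: L.
Round 4: r11 [L ∧ V → H]. New: H.
Round 5: r3 [H → E60]. New: E60.
Derived: P3 (round 1), D4 (round 1), E60 (round 5). S42 never appears in any round.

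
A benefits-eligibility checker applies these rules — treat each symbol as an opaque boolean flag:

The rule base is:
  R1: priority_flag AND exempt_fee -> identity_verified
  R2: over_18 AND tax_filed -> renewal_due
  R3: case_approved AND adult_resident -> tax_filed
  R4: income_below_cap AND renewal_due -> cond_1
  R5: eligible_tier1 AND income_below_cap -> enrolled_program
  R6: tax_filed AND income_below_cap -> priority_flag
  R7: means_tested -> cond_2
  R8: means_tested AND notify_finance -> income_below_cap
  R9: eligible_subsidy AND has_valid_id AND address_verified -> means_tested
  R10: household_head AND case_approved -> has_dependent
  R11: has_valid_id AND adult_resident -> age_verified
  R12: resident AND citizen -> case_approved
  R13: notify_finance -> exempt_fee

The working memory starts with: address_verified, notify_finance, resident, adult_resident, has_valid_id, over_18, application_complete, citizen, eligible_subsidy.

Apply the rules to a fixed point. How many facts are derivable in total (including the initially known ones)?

Round 1 fires R9, R11, R12, R13, giving means_tested, age_verified, case_approved, exempt_fee.
Round 2 fires R3, R7, R8, giving tax_filed, cond_2, income_below_cap.
Round 3 fires R2, R6, giving renewal_due, priority_flag.
Round 4 fires R1, R4, giving identity_verified, cond_1.
Closure: {address_verified, adult_resident, age_verified, application_complete, case_approved, citizen, cond_1, cond_2, eligible_subsidy, exempt_fee, has_valid_id, identity_verified, income_below_cap, means_tested, notify_finance, over_18, priority_flag, renewal_due, resident, tax_filed} — 20 facts.

20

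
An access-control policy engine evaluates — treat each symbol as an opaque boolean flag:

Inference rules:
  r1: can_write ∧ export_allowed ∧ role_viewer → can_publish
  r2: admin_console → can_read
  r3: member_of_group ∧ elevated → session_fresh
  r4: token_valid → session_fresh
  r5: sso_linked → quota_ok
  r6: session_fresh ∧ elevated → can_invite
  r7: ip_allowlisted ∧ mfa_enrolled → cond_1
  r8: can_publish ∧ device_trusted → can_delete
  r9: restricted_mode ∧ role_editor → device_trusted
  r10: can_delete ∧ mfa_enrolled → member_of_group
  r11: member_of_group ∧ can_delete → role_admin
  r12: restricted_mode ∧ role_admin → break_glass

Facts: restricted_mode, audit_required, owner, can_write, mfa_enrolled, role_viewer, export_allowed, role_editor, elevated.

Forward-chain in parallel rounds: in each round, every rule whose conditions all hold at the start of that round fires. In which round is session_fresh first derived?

4

[1] r1 [can_write ∧ export_allowed ∧ role_viewer → can_publish]; r9 [restricted_mode ∧ role_editor → device_trusted]. ⇒ new: can_publish, device_trusted.
[2] r8 [can_publish ∧ device_trusted → can_delete]. ⇒ new: can_delete.
[3] r10 [can_delete ∧ mfa_enrolled → member_of_group]. ⇒ new: member_of_group.
[4] r3 [member_of_group ∧ elevated → session_fresh]; r11 [member_of_group ∧ can_delete → role_admin]. ⇒ new: session_fresh, role_admin.
session_fresh first appears in round 4.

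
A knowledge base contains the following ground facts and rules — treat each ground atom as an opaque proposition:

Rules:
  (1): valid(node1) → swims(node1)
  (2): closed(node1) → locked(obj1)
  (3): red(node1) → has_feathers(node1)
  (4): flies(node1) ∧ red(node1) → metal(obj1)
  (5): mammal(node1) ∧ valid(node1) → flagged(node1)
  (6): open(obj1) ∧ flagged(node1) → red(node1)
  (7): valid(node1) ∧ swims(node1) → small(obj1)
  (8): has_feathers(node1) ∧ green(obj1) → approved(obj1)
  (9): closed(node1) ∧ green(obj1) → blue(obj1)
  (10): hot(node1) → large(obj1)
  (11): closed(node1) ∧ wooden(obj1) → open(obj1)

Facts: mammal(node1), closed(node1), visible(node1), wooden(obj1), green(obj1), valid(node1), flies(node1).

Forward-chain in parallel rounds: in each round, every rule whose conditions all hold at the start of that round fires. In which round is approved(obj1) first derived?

Round 1 fires (1), (2), (5), (9), (11), giving swims(node1), locked(obj1), flagged(node1), blue(obj1), open(obj1).
Round 2 fires (6), (7), giving red(node1), small(obj1).
Round 3 fires (3), (4), giving has_feathers(node1), metal(obj1).
Round 4 fires (8), giving approved(obj1).
approved(obj1) first appears in round 4.

4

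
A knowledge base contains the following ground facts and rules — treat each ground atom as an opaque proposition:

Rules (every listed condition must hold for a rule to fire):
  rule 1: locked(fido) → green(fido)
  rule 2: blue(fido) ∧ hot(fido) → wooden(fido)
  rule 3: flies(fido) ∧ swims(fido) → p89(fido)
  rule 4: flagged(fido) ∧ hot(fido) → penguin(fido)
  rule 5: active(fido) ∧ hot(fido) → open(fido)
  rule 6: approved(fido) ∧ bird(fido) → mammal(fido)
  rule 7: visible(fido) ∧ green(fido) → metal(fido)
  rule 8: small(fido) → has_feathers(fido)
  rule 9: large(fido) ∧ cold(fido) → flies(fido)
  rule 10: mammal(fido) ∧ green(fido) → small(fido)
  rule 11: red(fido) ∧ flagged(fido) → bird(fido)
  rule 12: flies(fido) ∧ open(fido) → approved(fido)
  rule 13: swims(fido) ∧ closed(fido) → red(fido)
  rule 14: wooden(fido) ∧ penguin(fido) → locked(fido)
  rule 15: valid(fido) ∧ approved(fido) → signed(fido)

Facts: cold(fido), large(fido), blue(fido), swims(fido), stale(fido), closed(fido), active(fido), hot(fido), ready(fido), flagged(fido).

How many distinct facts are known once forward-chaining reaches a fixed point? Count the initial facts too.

Round 1 fires rule 2, rule 4, rule 5, rule 9, rule 13, giving wooden(fido), penguin(fido), open(fido), flies(fido), red(fido).
Round 2 fires rule 3, rule 11, rule 12, rule 14, giving p89(fido), bird(fido), approved(fido), locked(fido).
Round 3 fires rule 1, rule 6, giving green(fido), mammal(fido).
Round 4 fires rule 10, giving small(fido).
Round 5 fires rule 8, giving has_feathers(fido).
Closure: {active(fido), approved(fido), bird(fido), blue(fido), closed(fido), cold(fido), flagged(fido), flies(fido), green(fido), has_feathers(fido), hot(fido), large(fido), locked(fido), mammal(fido), open(fido), p89(fido), penguin(fido), ready(fido), red(fido), small(fido), stale(fido), swims(fido), wooden(fido)} — 23 facts.

23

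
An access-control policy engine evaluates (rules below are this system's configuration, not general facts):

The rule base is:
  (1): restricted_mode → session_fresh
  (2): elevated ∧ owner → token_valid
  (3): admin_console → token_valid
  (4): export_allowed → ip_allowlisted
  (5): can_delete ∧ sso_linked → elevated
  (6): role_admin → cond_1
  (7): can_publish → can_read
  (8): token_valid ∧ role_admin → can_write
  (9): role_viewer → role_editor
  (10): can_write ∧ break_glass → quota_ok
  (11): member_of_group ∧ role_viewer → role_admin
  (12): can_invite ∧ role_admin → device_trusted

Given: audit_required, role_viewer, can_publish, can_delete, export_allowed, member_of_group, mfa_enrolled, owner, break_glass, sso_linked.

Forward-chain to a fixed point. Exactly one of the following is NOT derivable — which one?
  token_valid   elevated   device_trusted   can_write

Round 1 — (4), (5), (7), (9), (11), derive ip_allowlisted, elevated, can_read, role_editor, role_admin.
Round 2 — (2), (6), derive token_valid, cond_1.
Round 3 — (8), derive can_write.
Round 4 — (10), derive quota_ok.
Derived: token_valid (round 2), elevated (round 1), can_write (round 3). device_trusted never appears in any round.

device_trusted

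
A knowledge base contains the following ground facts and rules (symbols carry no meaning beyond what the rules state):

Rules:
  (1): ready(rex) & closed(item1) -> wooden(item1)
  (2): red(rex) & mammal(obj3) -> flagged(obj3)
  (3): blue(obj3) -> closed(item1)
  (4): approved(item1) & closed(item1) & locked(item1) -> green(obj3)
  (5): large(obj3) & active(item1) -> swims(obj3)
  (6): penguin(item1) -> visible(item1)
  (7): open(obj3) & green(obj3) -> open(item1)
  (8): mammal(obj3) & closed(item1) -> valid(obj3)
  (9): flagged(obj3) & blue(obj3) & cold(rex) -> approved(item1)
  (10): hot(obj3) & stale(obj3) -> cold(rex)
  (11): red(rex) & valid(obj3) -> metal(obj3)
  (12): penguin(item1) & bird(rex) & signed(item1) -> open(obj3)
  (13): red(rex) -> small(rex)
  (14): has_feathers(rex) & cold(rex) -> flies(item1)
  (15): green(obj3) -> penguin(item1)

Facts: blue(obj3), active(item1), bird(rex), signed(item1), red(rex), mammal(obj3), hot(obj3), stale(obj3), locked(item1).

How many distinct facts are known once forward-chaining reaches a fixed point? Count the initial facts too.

[1] (2) [red(rex) & mammal(obj3) -> flagged(obj3)]; (3) [blue(obj3) -> closed(item1)]; (10) [hot(obj3) & stale(obj3) -> cold(rex)]; (13) [red(rex) -> small(rex)]. ⇒ new: flagged(obj3), closed(item1), cold(rex), small(rex).
[2] (8) [mammal(obj3) & closed(item1) -> valid(obj3)]; (9) [flagged(obj3) & blue(obj3) & cold(rex) -> approved(item1)]. ⇒ new: valid(obj3), approved(item1).
[3] (4) [approved(item1) & closed(item1) & locked(item1) -> green(obj3)]; (11) [red(rex) & valid(obj3) -> metal(obj3)]. ⇒ new: green(obj3), metal(obj3).
[4] (15) [green(obj3) -> penguin(item1)]. ⇒ new: penguin(item1).
[5] (6) [penguin(item1) -> visible(item1)]; (12) [penguin(item1) & bird(rex) & signed(item1) -> open(obj3)]. ⇒ new: visible(item1), open(obj3).
[6] (7) [open(obj3) & green(obj3) -> open(item1)]. ⇒ new: open(item1).
Closure: {active(item1), approved(item1), bird(rex), blue(obj3), closed(item1), cold(rex), flagged(obj3), green(obj3), hot(obj3), locked(item1), mammal(obj3), metal(obj3), open(item1), open(obj3), penguin(item1), red(rex), signed(item1), small(rex), stale(obj3), valid(obj3), visible(item1)} — 21 facts.

21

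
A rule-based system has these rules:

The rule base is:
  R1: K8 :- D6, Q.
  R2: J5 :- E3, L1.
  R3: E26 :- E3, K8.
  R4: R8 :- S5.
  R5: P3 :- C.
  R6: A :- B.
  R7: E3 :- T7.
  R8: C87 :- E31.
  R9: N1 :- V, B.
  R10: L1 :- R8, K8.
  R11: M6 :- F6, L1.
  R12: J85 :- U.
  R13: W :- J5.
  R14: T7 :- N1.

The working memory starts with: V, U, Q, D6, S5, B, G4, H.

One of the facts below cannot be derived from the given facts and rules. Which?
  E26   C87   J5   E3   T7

Round 1: R1 [K8 :- D6, Q.]; R4 [R8 :- S5.]; R6 [A :- B.]; R9 [N1 :- V, B.]; R12 [J85 :- U.]. New: K8, R8, A, N1, J85.
Round 2: R10 [L1 :- R8, K8.]; R14 [T7 :- N1.]. New: L1, T7.
Round 3: R7 [E3 :- T7.]. New: E3.
Round 4: R2 [J5 :- E3, L1.]; R3 [E26 :- E3, K8.]. New: J5, E26.
Round 5: R13 [W :- J5.]. New: W.
Derived: E3 (round 3), T7 (round 2), E26 (round 4), J5 (round 4). C87 never appears in any round.

C87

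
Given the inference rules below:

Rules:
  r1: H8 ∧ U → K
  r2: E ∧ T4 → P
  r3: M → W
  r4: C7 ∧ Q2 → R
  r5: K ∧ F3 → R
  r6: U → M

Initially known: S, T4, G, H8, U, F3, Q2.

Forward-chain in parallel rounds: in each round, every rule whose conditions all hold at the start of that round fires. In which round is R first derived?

2

[1] r1 [H8 ∧ U → K]; r6 [U → M]. ⇒ new: K, M.
[2] r3 [M → W]; r5 [K ∧ F3 → R]. ⇒ new: W, R.
R first appears in round 2.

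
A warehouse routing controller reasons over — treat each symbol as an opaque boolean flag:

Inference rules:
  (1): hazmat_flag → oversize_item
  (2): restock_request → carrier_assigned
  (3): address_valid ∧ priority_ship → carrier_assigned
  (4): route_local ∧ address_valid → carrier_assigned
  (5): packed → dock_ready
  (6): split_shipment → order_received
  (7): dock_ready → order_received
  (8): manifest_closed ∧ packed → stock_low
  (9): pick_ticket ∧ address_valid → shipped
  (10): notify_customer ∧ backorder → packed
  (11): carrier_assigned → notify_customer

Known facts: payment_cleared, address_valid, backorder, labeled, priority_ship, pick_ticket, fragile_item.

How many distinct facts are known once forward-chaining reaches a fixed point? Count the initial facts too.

[1] (3) [address_valid ∧ priority_ship → carrier_assigned]; (9) [pick_ticket ∧ address_valid → shipped]. ⇒ new: carrier_assigned, shipped.
[2] (11) [carrier_assigned → notify_customer]. ⇒ new: notify_customer.
[3] (10) [notify_customer ∧ backorder → packed]. ⇒ new: packed.
[4] (5) [packed → dock_ready]. ⇒ new: dock_ready.
[5] (7) [dock_ready → order_received]. ⇒ new: order_received.
Closure: {address_valid, backorder, carrier_assigned, dock_ready, fragile_item, labeled, notify_customer, order_received, packed, payment_cleared, pick_ticket, priority_ship, shipped} — 13 facts.

13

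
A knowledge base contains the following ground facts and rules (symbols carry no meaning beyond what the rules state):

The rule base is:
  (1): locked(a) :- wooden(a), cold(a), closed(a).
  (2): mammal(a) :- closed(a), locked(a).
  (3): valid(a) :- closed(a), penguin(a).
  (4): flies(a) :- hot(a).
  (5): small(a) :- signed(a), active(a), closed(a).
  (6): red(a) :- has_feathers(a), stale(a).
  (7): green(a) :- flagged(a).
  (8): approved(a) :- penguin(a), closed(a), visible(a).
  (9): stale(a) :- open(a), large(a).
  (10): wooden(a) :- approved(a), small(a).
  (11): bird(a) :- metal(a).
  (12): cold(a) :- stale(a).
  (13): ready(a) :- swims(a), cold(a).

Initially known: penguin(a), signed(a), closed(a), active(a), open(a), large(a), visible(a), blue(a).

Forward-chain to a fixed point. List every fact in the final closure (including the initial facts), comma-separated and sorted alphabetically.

active(a), approved(a), blue(a), closed(a), cold(a), large(a), locked(a), mammal(a), open(a), penguin(a), signed(a), small(a), stale(a), valid(a), visible(a), wooden(a)

Round 1: (3) [valid(a) :- closed(a), penguin(a).]; (5) [small(a) :- signed(a), active(a), closed(a).]; (8) [approved(a) :- penguin(a), closed(a), visible(a).]; (9) [stale(a) :- open(a), large(a).]. New: valid(a), small(a), approved(a), stale(a).
Round 2: (10) [wooden(a) :- approved(a), small(a).]; (12) [cold(a) :- stale(a).]. New: wooden(a), cold(a).
Round 3: (1) [locked(a) :- wooden(a), cold(a), closed(a).]. New: locked(a).
Round 4: (2) [mammal(a) :- closed(a), locked(a).]. New: mammal(a).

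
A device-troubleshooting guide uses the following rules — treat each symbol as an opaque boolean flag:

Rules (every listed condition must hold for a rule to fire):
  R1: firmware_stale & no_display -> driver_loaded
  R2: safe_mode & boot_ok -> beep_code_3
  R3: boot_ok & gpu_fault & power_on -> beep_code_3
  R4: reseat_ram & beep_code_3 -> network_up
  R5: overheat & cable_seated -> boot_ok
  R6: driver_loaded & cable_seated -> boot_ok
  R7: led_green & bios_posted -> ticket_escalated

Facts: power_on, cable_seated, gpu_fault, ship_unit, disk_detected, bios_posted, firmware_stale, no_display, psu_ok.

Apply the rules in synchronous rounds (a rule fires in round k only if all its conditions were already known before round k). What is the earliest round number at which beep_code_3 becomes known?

Round 1 fires R1, giving driver_loaded.
Round 2 fires R6, giving boot_ok.
Round 3 fires R3, giving beep_code_3.
beep_code_3 first appears in round 3.

3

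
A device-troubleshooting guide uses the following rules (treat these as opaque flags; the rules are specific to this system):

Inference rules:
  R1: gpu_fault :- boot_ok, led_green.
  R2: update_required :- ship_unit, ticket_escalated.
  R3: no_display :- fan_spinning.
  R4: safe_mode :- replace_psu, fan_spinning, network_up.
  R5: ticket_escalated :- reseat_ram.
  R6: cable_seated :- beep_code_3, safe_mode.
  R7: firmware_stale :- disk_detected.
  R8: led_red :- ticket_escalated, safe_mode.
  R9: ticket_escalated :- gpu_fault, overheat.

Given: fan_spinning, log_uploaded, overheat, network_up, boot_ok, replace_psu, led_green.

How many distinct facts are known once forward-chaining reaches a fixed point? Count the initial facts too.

12

[1] R1 [gpu_fault :- boot_ok, led_green.]; R3 [no_display :- fan_spinning.]; R4 [safe_mode :- replace_psu, fan_spinning, network_up.]. ⇒ new: gpu_fault, no_display, safe_mode.
[2] R9 [ticket_escalated :- gpu_fault, overheat.]. ⇒ new: ticket_escalated.
[3] R8 [led_red :- ticket_escalated, safe_mode.]. ⇒ new: led_red.
Closure: {boot_ok, fan_spinning, gpu_fault, led_green, led_red, log_uploaded, network_up, no_display, overheat, replace_psu, safe_mode, ticket_escalated} — 12 facts.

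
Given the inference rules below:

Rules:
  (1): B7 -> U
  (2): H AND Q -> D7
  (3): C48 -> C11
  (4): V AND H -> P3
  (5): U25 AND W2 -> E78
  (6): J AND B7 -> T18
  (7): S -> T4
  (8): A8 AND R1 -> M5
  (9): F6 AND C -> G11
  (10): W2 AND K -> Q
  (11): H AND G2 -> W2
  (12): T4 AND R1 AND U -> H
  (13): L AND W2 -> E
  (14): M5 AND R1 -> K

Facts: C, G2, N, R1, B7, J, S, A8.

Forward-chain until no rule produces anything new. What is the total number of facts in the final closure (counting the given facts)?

Round 1: (1) [B7 -> U]; (6) [J AND B7 -> T18]; (7) [S -> T4]; (8) [A8 AND R1 -> M5]. Adds U, T18, T4, M5.
Round 2: (12) [T4 AND R1 AND U -> H]; (14) [M5 AND R1 -> K]. Adds H, K.
Round 3: (11) [H AND G2 -> W2]. Adds W2.
Round 4: (10) [W2 AND K -> Q]. Adds Q.
Round 5: (2) [H AND Q -> D7]. Adds D7.
Closure: {A8, B7, C, D7, G2, H, J, K, M5, N, Q, R1, S, T18, T4, U, W2} — 17 facts.

17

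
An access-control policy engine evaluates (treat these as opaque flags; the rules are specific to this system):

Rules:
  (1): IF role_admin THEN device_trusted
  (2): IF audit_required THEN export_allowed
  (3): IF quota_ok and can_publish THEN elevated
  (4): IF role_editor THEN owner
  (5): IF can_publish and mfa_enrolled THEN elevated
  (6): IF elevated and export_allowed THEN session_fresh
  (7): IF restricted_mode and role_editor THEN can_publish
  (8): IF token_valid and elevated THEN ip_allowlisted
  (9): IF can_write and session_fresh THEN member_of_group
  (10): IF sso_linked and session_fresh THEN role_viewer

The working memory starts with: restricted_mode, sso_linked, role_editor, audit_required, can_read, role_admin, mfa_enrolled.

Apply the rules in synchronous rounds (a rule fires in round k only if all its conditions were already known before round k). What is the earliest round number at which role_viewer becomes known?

Round 1: (1) [IF role_admin THEN device_trusted]; (2) [IF audit_required THEN export_allowed]; (4) [IF role_editor THEN owner]; (7) [IF restricted_mode and role_editor THEN can_publish]. New: device_trusted, export_allowed, owner, can_publish.
Round 2: (5) [IF can_publish and mfa_enrolled THEN elevated]. New: elevated.
Round 3: (6) [IF elevated and export_allowed THEN session_fresh]. New: session_fresh.
Round 4: (10) [IF sso_linked and session_fresh THEN role_viewer]. New: role_viewer.
role_viewer first appears in round 4.

4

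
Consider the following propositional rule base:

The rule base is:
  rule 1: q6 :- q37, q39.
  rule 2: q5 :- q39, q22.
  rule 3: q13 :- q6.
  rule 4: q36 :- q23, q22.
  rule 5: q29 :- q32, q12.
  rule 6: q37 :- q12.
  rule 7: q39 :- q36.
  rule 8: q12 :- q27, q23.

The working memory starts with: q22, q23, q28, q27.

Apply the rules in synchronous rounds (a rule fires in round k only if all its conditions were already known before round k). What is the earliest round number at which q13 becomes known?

Round 1 fires rule 4, rule 8, giving q36, q12.
Round 2 fires rule 6, rule 7, giving q37, q39.
Round 3 fires rule 1, rule 2, giving q6, q5.
Round 4 fires rule 3, giving q13.
q13 first appears in round 4.

4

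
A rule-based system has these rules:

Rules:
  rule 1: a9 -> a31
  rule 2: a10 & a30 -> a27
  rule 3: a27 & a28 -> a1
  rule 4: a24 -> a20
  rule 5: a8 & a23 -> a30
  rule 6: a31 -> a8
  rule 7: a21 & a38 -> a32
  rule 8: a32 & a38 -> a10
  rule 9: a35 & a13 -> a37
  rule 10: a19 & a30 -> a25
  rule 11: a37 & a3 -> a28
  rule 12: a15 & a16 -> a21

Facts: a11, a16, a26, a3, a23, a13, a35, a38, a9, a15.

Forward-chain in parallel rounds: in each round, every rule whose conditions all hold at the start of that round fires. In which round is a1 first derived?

Round 1: rule 1 [a9 -> a31]; rule 9 [a35 & a13 -> a37]; rule 12 [a15 & a16 -> a21]. New: a31, a37, a21.
Round 2: rule 6 [a31 -> a8]; rule 7 [a21 & a38 -> a32]; rule 11 [a37 & a3 -> a28]. New: a8, a32, a28.
Round 3: rule 5 [a8 & a23 -> a30]; rule 8 [a32 & a38 -> a10]. New: a30, a10.
Round 4: rule 2 [a10 & a30 -> a27]. New: a27.
Round 5: rule 3 [a27 & a28 -> a1]. New: a1.
a1 first appears in round 5.

5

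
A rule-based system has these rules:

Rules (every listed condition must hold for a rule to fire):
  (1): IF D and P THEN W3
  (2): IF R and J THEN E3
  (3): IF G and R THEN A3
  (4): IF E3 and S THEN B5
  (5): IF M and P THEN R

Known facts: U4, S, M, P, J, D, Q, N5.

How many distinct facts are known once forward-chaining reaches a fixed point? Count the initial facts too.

Round 1: (1) [IF D and P THEN W3]; (5) [IF M and P THEN R]. New: W3, R.
Round 2: (2) [IF R and J THEN E3]. New: E3.
Round 3: (4) [IF E3 and S THEN B5]. New: B5.
Closure: {B5, D, E3, J, M, N5, P, Q, R, S, U4, W3} — 12 facts.

12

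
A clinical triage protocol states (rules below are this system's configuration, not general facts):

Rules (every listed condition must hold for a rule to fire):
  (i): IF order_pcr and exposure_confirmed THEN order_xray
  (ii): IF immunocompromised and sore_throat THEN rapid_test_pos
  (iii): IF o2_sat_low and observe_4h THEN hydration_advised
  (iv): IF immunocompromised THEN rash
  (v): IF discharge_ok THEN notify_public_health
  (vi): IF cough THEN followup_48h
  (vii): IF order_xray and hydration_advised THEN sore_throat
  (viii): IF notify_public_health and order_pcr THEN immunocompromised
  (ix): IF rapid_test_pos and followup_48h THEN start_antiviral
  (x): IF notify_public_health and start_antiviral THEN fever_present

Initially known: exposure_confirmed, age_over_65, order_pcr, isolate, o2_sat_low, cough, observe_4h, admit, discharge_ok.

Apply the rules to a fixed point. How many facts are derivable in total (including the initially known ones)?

Round 1 fires (i), (iii), (v), (vi), giving order_xray, hydration_advised, notify_public_health, followup_48h.
Round 2 fires (vii), (viii), giving sore_throat, immunocompromised.
Round 3 fires (ii), (iv), giving rapid_test_pos, rash.
Round 4 fires (ix), giving start_antiviral.
Round 5 fires (x), giving fever_present.
Closure: {admit, age_over_65, cough, discharge_ok, exposure_confirmed, fever_present, followup_48h, hydration_advised, immunocompromised, isolate, notify_public_health, o2_sat_low, observe_4h, order_pcr, order_xray, rapid_test_pos, rash, sore_throat, start_antiviral} — 19 facts.

19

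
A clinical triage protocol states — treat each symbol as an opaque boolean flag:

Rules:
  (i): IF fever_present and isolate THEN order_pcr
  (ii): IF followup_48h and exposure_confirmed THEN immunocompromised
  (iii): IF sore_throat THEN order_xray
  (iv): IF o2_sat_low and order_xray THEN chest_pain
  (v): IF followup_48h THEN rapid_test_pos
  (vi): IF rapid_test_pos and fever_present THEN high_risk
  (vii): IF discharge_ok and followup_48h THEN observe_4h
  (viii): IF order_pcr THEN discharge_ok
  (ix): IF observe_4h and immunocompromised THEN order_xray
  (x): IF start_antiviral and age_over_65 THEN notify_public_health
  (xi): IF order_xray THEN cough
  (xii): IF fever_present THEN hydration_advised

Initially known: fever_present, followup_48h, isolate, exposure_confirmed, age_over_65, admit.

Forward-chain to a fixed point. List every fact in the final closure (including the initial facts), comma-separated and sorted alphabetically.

Round 1 — (i), (ii), (v), (xii), derive order_pcr, immunocompromised, rapid_test_pos, hydration_advised.
Round 2 — (vi), (viii), derive high_risk, discharge_ok.
Round 3 — (vii), derive observe_4h.
Round 4 — (ix), derive order_xray.
Round 5 — (xi), derive cough.

admit, age_over_65, cough, discharge_ok, exposure_confirmed, fever_present, followup_48h, high_risk, hydration_advised, immunocompromised, isolate, observe_4h, order_pcr, order_xray, rapid_test_pos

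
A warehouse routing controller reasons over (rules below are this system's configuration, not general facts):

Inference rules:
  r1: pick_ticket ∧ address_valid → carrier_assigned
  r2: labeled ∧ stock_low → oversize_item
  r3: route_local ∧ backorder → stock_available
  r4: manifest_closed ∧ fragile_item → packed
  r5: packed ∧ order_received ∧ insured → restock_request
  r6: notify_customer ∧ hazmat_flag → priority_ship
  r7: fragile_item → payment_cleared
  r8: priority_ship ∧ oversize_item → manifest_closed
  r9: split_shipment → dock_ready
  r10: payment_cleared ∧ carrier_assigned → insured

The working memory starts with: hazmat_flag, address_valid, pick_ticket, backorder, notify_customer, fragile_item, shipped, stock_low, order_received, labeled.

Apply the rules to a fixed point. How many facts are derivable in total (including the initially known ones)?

Round 1 fires r1, r2, r6, r7, giving carrier_assigned, oversize_item, priority_ship, payment_cleared.
Round 2 fires r8, r10, giving manifest_closed, insured.
Round 3 fires r4, giving packed.
Round 4 fires r5, giving restock_request.
Closure: {address_valid, backorder, carrier_assigned, fragile_item, hazmat_flag, insured, labeled, manifest_closed, notify_customer, order_received, oversize_item, packed, payment_cleared, pick_ticket, priority_ship, restock_request, shipped, stock_low} — 18 facts.

18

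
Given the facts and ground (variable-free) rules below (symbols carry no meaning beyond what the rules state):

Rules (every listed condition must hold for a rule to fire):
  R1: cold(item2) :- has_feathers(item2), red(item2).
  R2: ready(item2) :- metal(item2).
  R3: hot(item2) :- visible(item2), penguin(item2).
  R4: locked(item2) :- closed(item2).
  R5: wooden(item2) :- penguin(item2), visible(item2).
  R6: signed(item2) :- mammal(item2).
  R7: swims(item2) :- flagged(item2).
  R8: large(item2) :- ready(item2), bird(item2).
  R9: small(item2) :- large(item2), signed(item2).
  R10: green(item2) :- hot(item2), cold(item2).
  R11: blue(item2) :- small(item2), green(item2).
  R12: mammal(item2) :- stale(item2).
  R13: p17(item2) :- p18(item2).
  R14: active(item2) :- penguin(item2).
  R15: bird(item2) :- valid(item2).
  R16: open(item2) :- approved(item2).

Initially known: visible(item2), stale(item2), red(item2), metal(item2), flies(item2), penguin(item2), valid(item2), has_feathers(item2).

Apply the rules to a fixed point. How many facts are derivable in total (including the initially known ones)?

20

Round 1 fires R1, R2, R3, R5, R12, R14, R15, giving cold(item2), ready(item2), hot(item2), wooden(item2), mammal(item2), active(item2), bird(item2).
Round 2 fires R6, R8, R10, giving signed(item2), large(item2), green(item2).
Round 3 fires R9, giving small(item2).
Round 4 fires R11, giving blue(item2).
Closure: {active(item2), bird(item2), blue(item2), cold(item2), flies(item2), green(item2), has_feathers(item2), hot(item2), large(item2), mammal(item2), metal(item2), penguin(item2), ready(item2), red(item2), signed(item2), small(item2), stale(item2), valid(item2), visible(item2), wooden(item2)} — 20 facts.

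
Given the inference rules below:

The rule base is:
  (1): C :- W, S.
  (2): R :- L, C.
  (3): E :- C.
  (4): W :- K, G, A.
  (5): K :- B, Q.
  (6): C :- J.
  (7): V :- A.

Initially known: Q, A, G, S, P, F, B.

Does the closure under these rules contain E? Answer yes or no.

Round 1: (5) [K :- B, Q.]; (7) [V :- A.]. New: K, V.
Round 2: (4) [W :- K, G, A.]. New: W.
Round 3: (1) [C :- W, S.]. New: C.
Round 4: (3) [E :- C.]. New: E.
E appears in round 4, so it is derivable.

yes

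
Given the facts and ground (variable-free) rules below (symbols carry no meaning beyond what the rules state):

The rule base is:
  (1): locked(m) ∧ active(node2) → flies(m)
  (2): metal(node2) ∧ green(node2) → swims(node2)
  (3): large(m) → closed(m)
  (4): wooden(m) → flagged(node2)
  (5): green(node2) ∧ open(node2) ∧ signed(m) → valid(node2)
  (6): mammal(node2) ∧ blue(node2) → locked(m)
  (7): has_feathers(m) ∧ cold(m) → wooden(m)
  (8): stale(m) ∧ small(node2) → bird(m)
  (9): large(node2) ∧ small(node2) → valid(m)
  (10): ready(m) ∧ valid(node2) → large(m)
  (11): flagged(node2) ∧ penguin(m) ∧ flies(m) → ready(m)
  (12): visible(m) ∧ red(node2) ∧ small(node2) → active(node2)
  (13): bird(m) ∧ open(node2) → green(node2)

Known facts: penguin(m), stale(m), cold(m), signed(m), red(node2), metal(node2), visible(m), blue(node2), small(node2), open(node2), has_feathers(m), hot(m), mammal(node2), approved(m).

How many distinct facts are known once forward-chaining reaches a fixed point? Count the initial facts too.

Round 1 fires (6), (7), (8), (12), giving locked(m), wooden(m), bird(m), active(node2).
Round 2 fires (1), (4), (13), giving flies(m), flagged(node2), green(node2).
Round 3 fires (2), (5), (11), giving swims(node2), valid(node2), ready(m).
Round 4 fires (10), giving large(m).
Round 5 fires (3), giving closed(m).
Closure: {active(node2), approved(m), bird(m), blue(node2), closed(m), cold(m), flagged(node2), flies(m), green(node2), has_feathers(m), hot(m), large(m), locked(m), mammal(node2), metal(node2), open(node2), penguin(m), ready(m), red(node2), signed(m), small(node2), stale(m), swims(node2), valid(node2), visible(m), wooden(m)} — 26 facts.

26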